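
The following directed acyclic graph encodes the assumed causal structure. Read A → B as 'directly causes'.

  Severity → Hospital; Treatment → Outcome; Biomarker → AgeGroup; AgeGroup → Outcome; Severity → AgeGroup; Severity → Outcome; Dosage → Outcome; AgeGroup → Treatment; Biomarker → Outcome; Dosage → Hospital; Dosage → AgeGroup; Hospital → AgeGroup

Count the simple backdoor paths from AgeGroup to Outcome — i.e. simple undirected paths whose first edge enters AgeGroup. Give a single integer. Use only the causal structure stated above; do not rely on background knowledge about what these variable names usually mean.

A backdoor path from AgeGroup to Outcome is any simple undirected path whose first edge points into AgeGroup (i.e. leaves AgeGroup via a parent).
Parents of AgeGroup: {Biomarker, Dosage, Hospital, Severity}.
Enumerating:
  P1: AgeGroup <- Dosage -> Hospital <- Severity -> Outcome
  P2: AgeGroup <- Dosage -> Outcome
  P3: AgeGroup <- Biomarker -> Outcome
  P4: AgeGroup <- Severity -> Hospital <- Dosage -> Outcome
  P5: AgeGroup <- Severity -> Outcome
  P6: AgeGroup <- Hospital <- Dosage -> Outcome
  P7: AgeGroup <- Hospital <- Severity -> Outcome
That exhausts the simple backdoor paths. Count: 7.

7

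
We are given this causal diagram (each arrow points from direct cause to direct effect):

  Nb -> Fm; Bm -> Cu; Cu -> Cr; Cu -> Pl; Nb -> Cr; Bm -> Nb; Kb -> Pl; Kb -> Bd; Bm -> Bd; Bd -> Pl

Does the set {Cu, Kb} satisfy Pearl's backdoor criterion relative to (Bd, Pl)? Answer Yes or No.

Yes

Backdoor paths from Bd to Pl (paths whose first edge points into Bd):
  P1: Bd <- Bm -> Nb -> Cr <- Cu -> Pl
  P2: Bd <- Bm -> Cu -> Pl
  P3: Bd <- Kb -> Pl
Condition 1 (no descendant of Bd in the set): holds — descendants of Bd are {Pl}; none are in {Cu, Kb}.
Condition 2 (every backdoor path blocked by {Cu, Kb}):
  P1: blocked at collider Cr (neither it nor any descendant is in the conditioning set).
  P2: blocked at chain node Cu ∈ conditioning set.
  P3: blocked at fork node Kb ∈ conditioning set.
{Cu, Kb} satisfies the backdoor criterion.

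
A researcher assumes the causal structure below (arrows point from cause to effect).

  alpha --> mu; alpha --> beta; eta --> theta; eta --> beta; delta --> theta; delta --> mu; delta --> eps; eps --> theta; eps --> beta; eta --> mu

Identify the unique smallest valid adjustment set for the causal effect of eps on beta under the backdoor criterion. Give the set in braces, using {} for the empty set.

Variables eligible for adjustment (non-descendants of eps, excluding eps and beta): {alpha, delta, eta, mu}.
Backdoor paths from eps to beta:
  P1: eps <- delta -> theta <- eta -> beta
  P2: eps <- delta -> theta <- eta -> mu <- alpha -> beta
  P3: eps <- delta -> mu <- eta -> beta
  P4: eps <- delta -> mu <- alpha -> beta
Each backdoor path contains an unconditioned collider, so every path is already blocked with the empty conditioning set:
  P1: blocked at collider theta (neither it nor any descendant is in the conditioning set).
  P2: blocked at collider theta (neither it nor any descendant is in the conditioning set).
  P3: blocked at collider mu (neither it nor any descendant is in the conditioning set).
  P4: blocked at collider mu (neither it nor any descendant is in the conditioning set).
The empty set is therefore the unique smallest valid set.

{}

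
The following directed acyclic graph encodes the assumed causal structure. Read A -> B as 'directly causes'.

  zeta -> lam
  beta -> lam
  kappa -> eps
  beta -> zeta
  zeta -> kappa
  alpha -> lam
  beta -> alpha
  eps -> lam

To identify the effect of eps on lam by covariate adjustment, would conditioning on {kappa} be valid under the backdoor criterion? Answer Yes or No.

Backdoor paths from eps to lam (paths whose first edge points into eps):
  P1: eps <- kappa <- zeta <- beta -> alpha -> lam
  P2: eps <- kappa <- zeta <- beta -> lam
  P3: eps <- kappa <- zeta -> lam
Condition 1 (no descendant of eps in the set): holds — descendants of eps are {lam}; none are in {kappa}.
Condition 2 (every backdoor path blocked by {kappa}):
  P1: blocked at chain node kappa ∈ conditioning set.
  P2: blocked at chain node kappa ∈ conditioning set.
  P3: blocked at chain node kappa ∈ conditioning set.
{kappa} satisfies the backdoor criterion.

Yes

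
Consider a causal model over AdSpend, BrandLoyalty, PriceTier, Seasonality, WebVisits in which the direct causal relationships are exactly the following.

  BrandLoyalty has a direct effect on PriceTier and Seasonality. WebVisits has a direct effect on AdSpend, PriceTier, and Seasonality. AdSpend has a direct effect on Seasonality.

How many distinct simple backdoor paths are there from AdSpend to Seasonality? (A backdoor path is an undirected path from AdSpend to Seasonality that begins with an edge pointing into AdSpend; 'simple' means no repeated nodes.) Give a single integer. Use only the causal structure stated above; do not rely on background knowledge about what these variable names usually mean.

A backdoor path from AdSpend to Seasonality is any simple undirected path whose first edge points into AdSpend (i.e. leaves AdSpend via a parent).
Parents of AdSpend: {WebVisits}.
Enumerating:
  P1: AdSpend <- WebVisits -> PriceTier <- BrandLoyalty -> Seasonality
  P2: AdSpend <- WebVisits -> Seasonality
That exhausts the simple backdoor paths. Count: 2.

2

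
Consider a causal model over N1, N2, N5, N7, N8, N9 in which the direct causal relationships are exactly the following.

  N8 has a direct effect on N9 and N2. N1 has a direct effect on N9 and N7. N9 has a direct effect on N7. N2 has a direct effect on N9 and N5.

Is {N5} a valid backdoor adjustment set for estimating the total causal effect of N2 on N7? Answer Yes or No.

No

Backdoor paths from N2 to N7 (paths whose first edge points into N2):
  P1: N2 <- N8 -> N9 <- N1 -> N7
  P2: N2 <- N8 -> N9 -> N7
Condition 1 (no descendant of N2 in the set): FAILS — N5 is a descendant of N2.
Condition 2 (every backdoor path blocked by {N5}):
  P1: blocked at collider N9 (neither it nor any descendant is in the conditioning set).
  P2: open — no interior node is in the conditioning set.
{N5} does not satisfy the backdoor criterion.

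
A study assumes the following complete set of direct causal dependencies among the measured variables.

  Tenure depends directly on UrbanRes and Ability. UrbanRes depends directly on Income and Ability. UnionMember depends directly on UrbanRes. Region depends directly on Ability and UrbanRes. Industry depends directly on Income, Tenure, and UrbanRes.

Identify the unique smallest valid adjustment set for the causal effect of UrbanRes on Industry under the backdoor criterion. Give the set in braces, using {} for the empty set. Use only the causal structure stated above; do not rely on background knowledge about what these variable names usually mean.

{Ability, Income}

Variables eligible for adjustment (non-descendants of UrbanRes, excluding UrbanRes and Industry): {Ability, Income}.
Backdoor paths from UrbanRes to Industry:
  P1: UrbanRes <- Income -> Industry
  P2: UrbanRes <- Ability -> Tenure -> Industry
The empty set is not sufficient: P1 (UrbanRes <- Income -> Industry) has no collider blocking it and no conditioned non-collider, so it is open.
Try {Ability, Income}:
  P1: blocked at fork node Income ∈ conditioning set.
  P2: blocked at fork node Ability ∈ conditioning set.
{Ability, Income} contains no descendant of UrbanRes and blocks every backdoor path.
Every element of {Ability, Income} is needed (dropping Ability leaves P2 open; dropping Income leaves P1 open), so no proper subset is valid.
Among all size-2 subsets of the eligible variables, only {Ability, Income} blocks every backdoor path, so it is the unique smallest valid adjustment set.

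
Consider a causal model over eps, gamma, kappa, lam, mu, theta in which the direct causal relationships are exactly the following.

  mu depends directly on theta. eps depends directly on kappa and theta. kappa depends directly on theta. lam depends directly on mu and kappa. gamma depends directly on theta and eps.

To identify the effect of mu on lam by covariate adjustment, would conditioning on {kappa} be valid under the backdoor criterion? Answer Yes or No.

Yes

Backdoor paths from mu to lam (paths whose first edge points into mu):
  P1: mu <- theta -> kappa -> lam
  P2: mu <- theta -> eps <- kappa -> lam
  P3: mu <- theta -> gamma <- eps <- kappa -> lam
Condition 1 (no descendant of mu in the set): holds — descendants of mu are {lam}; none are in {kappa}.
Condition 2 (every backdoor path blocked by {kappa}):
  P1: blocked at chain node kappa ∈ conditioning set.
  P2: blocked at collider eps (neither it nor any descendant is in the conditioning set).
  P3: blocked at collider gamma (neither it nor any descendant is in the conditioning set).
{kappa} satisfies the backdoor criterion.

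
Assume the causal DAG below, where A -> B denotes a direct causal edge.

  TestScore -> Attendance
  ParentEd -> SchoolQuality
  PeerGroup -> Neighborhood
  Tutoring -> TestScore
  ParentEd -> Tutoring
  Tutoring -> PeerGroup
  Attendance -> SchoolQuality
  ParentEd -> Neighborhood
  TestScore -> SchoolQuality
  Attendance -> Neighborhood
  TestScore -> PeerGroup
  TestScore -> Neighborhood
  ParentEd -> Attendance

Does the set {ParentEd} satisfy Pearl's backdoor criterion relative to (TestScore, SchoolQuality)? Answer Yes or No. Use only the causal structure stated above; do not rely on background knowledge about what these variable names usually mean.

Yes

Backdoor paths from TestScore to SchoolQuality (paths whose first edge points into TestScore):
  P1: TestScore <- Tutoring <- ParentEd -> Attendance -> SchoolQuality
  P2: TestScore <- Tutoring <- ParentEd -> SchoolQuality
  P3: TestScore <- Tutoring <- ParentEd -> Neighborhood <- Attendance -> SchoolQuality
  P4: TestScore <- Tutoring -> PeerGroup -> Neighborhood <- ParentEd -> Attendance -> SchoolQuality
  P5: TestScore <- Tutoring -> PeerGroup -> Neighborhood <- ParentEd -> SchoolQuality
  P6: TestScore <- Tutoring -> PeerGroup -> Neighborhood <- Attendance <- ParentEd -> SchoolQuality
  P7: TestScore <- Tutoring -> PeerGroup -> Neighborhood <- Attendance -> SchoolQuality
Condition 1 (no descendant of TestScore in the set): holds — descendants of TestScore are {Attendance, Neighborhood, PeerGroup, SchoolQuality}; none are in {ParentEd}.
Condition 2 (every backdoor path blocked by {ParentEd}):
  P1: blocked at fork node ParentEd ∈ conditioning set.
  P2: blocked at fork node ParentEd ∈ conditioning set.
  P3: blocked at fork node ParentEd ∈ conditioning set.
  P4: blocked at collider Neighborhood (neither it nor any descendant is in the conditioning set).
  P5: blocked at collider Neighborhood (neither it nor any descendant is in the conditioning set).
  P6: blocked at collider Neighborhood (neither it nor any descendant is in the conditioning set).
  P7: blocked at collider Neighborhood (neither it nor any descendant is in the conditioning set).
{ParentEd} satisfies the backdoor criterion.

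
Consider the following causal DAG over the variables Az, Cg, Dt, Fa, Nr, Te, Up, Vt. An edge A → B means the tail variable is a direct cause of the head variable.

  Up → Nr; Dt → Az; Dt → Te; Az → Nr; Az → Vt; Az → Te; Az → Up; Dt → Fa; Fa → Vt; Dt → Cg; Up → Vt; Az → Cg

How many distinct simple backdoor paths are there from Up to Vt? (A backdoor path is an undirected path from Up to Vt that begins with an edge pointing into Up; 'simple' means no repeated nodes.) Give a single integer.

4

A backdoor path from Up to Vt is any simple undirected path whose first edge points into Up (i.e. leaves Up via a parent).
Parents of Up: {Az}.
Enumerating:
  P1: Up <- Az <- Dt -> Fa -> Vt
  P2: Up <- Az -> Cg <- Dt -> Fa -> Vt
  P3: Up <- Az -> Te <- Dt -> Fa -> Vt
  P4: Up <- Az -> Vt
That exhausts the simple backdoor paths. Count: 4.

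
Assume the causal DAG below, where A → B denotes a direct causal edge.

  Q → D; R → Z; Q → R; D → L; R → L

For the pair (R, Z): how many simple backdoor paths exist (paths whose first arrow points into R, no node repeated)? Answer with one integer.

A backdoor path from R to Z is any simple undirected path whose first edge points into R (i.e. leaves R via a parent).
Parents of R: {Q}.
No simple path from any parent of R reaches Z without revisiting R, so there are no backdoor paths.

0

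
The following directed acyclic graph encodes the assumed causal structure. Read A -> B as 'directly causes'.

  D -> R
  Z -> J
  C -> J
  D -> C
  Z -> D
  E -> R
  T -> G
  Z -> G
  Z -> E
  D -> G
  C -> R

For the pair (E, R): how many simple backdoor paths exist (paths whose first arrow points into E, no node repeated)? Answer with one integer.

A backdoor path from E to R is any simple undirected path whose first edge points into E (i.e. leaves E via a parent).
Parents of E: {Z}.
Enumerating:
  P1: E <- Z -> D -> C -> R
  P2: E <- Z -> D -> R
  P3: E <- Z -> G <- D -> C -> R
  P4: E <- Z -> G <- D -> R
  P5: E <- Z -> J <- C <- D -> R
  P6: E <- Z -> J <- C -> R
That exhausts the simple backdoor paths. Count: 6.

6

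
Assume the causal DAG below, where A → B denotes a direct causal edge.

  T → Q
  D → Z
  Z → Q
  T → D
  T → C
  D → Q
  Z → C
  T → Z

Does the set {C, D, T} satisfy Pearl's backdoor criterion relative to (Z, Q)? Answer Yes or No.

No

Backdoor paths from Z to Q (paths whose first edge points into Z):
  P1: Z <- T -> D -> Q
  P2: Z <- T -> Q
  P3: Z <- D <- T -> Q
  P4: Z <- D -> Q
Condition 1 (no descendant of Z in the set): FAILS — C is a descendant of Z.
Condition 2 (every backdoor path blocked by {C, D, T}):
  P1: blocked at fork node T ∈ conditioning set.
  P2: blocked at fork node T ∈ conditioning set.
  P3: blocked at chain node D ∈ conditioning set.
  P4: blocked at fork node D ∈ conditioning set.
{C, D, T} does not satisfy the backdoor criterion.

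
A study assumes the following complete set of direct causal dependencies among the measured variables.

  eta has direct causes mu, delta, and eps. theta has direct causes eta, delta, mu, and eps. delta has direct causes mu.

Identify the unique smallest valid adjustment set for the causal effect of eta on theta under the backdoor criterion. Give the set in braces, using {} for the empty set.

{delta, eps, mu}

Variables eligible for adjustment (non-descendants of eta, excluding eta and theta): {delta, eps, mu}.
Backdoor paths from eta to theta:
  P1: eta <- mu -> delta -> theta
  P2: eta <- mu -> theta
  P3: eta <- eps -> theta
  P4: eta <- delta <- mu -> theta
  P5: eta <- delta -> theta
The empty set is not sufficient: P1 (eta <- mu -> delta -> theta) has no collider blocking it and no conditioned non-collider, so it is open.
Try {delta, eps, mu}:
  P1: blocked at fork node mu ∈ conditioning set.
  P2: blocked at fork node mu ∈ conditioning set.
  P3: blocked at fork node eps ∈ conditioning set.
  P4: blocked at chain node delta ∈ conditioning set.
  P5: blocked at fork node delta ∈ conditioning set.
{delta, eps, mu} contains no descendant of eta and blocks every backdoor path.
Every element of {delta, eps, mu} is needed (dropping delta leaves P5 open; dropping eps leaves P3 open; dropping mu leaves P2 open), so no proper subset is valid.
Among all size-3 subsets of the eligible variables, only {delta, eps, mu} blocks every backdoor path, so it is the unique smallest valid adjustment set.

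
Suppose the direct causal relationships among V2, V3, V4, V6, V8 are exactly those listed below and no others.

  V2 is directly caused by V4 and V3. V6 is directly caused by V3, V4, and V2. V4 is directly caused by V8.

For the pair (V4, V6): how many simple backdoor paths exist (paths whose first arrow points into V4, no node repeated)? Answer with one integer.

A backdoor path from V4 to V6 is any simple undirected path whose first edge points into V4 (i.e. leaves V4 via a parent).
Parents of V4: {V8}.
No simple path from any parent of V4 reaches V6 without revisiting V4, so there are no backdoor paths.

0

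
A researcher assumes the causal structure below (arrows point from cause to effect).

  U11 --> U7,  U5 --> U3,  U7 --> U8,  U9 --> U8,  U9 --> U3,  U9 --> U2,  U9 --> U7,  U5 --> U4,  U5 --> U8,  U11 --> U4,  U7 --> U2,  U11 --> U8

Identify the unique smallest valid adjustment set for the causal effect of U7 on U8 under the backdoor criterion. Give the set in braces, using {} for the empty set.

Variables eligible for adjustment (non-descendants of U7, excluding U7 and U8): {U11, U3, U4, U5, U9}.
Backdoor paths from U7 to U8:
  P1: U7 <- U11 -> U4 <- U5 -> U3 <- U9 -> U8
  P2: U7 <- U11 -> U4 <- U5 -> U8
  P3: U7 <- U11 -> U8
  P4: U7 <- U9 -> U3 <- U5 -> U4 <- U11 -> U8
  P5: U7 <- U9 -> U3 <- U5 -> U8
  P6: U7 <- U9 -> U8
The empty set is not sufficient: P3 (U7 <- U11 -> U8) has no collider blocking it and no conditioned non-collider, so it is open.
Try {U11, U9}:
  P1: blocked at fork node U11 ∈ conditioning set.
  P2: blocked at fork node U11 ∈ conditioning set.
  P3: blocked at fork node U11 ∈ conditioning set.
  P4: blocked at fork node U9 ∈ conditioning set.
  P5: blocked at fork node U9 ∈ conditioning set.
  P6: blocked at fork node U9 ∈ conditioning set.
{U11, U9} contains no descendant of U7 and blocks every backdoor path.
Every element of {U11, U9} is needed (dropping U11 leaves P3 open; dropping U9 leaves P6 open), so no proper subset is valid.
Among all size-2 subsets of the eligible variables, only {U11, U9} blocks every backdoor path, so it is the unique smallest valid adjustment set.

{U11, U9}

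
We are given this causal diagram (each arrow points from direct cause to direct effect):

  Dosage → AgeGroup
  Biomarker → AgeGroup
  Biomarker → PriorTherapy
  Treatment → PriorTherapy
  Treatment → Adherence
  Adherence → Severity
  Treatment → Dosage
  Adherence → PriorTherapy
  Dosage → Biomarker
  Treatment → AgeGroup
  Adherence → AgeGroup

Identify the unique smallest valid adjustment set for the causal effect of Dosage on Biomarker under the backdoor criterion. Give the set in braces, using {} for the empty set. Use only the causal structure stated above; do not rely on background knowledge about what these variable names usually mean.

Variables eligible for adjustment (non-descendants of Dosage, excluding Dosage and Biomarker): {Adherence, Severity, Treatment}.
Backdoor paths from Dosage to Biomarker:
  P1: Dosage <- Treatment -> Adherence -> AgeGroup <- Biomarker
  P2: Dosage <- Treatment -> Adherence -> PriorTherapy <- Biomarker
  P3: Dosage <- Treatment -> AgeGroup <- Adherence -> PriorTherapy <- Biomarker
  P4: Dosage <- Treatment -> AgeGroup <- Biomarker
  P5: Dosage <- Treatment -> PriorTherapy <- Adherence -> AgeGroup <- Biomarker
  P6: Dosage <- Treatment -> PriorTherapy <- Biomarker
Each backdoor path contains an unconditioned collider, so every path is already blocked with the empty conditioning set:
  P1: blocked at collider AgeGroup (neither it nor any descendant is in the conditioning set).
  P2: blocked at collider PriorTherapy (neither it nor any descendant is in the conditioning set).
  P3: blocked at collider AgeGroup (neither it nor any descendant is in the conditioning set).
  P4: blocked at collider AgeGroup (neither it nor any descendant is in the conditioning set).
  P5: blocked at collider PriorTherapy (neither it nor any descendant is in the conditioning set).
  P6: blocked at collider PriorTherapy (neither it nor any descendant is in the conditioning set).
The empty set is therefore the unique smallest valid set.

{}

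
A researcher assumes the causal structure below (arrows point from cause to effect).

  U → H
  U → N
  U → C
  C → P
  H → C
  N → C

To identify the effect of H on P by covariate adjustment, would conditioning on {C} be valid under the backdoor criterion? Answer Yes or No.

No

Backdoor paths from H to P (paths whose first edge points into H):
  P1: H <- U -> N -> C -> P
  P2: H <- U -> C -> P
Condition 1 (no descendant of H in the set): FAILS — C is a descendant of H.
Condition 2 (every backdoor path blocked by {C}):
  P1: blocked at chain node C ∈ conditioning set.
  P2: blocked at chain node C ∈ conditioning set.
{C} does not satisfy the backdoor criterion.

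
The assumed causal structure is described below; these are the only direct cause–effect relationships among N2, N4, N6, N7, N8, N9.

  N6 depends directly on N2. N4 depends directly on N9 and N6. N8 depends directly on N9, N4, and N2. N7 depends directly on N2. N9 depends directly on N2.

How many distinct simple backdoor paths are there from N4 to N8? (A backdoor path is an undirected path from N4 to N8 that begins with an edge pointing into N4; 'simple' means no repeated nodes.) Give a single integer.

4

A backdoor path from N4 to N8 is any simple undirected path whose first edge points into N4 (i.e. leaves N4 via a parent).
Parents of N4: {N6, N9}.
Enumerating:
  P1: N4 <- N6 <- N2 -> N9 -> N8
  P2: N4 <- N6 <- N2 -> N8
  P3: N4 <- N9 <- N2 -> N8
  P4: N4 <- N9 -> N8
That exhausts the simple backdoor paths. Count: 4.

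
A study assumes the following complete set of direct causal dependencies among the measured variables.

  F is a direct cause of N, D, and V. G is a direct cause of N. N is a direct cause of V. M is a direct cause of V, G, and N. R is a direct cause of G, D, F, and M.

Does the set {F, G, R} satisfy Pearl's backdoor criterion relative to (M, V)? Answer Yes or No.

No

Backdoor paths from M to V (paths whose first edge points into M):
  P1: M <- R -> F -> N -> V
  P2: M <- R -> F -> V
  P3: M <- R -> D <- F -> N -> V
  P4: M <- R -> D <- F -> V
  P5: M <- R -> G -> N <- F -> V
  P6: M <- R -> G -> N -> V
Condition 1 (no descendant of M in the set): FAILS — G is a descendant of M.
Condition 2 (every backdoor path blocked by {F, G, R}):
  P1: blocked at fork node R ∈ conditioning set.
  P2: blocked at fork node R ∈ conditioning set.
  P3: blocked at fork node R ∈ conditioning set.
  P4: blocked at fork node R ∈ conditioning set.
  P5: blocked at fork node R ∈ conditioning set.
  P6: blocked at fork node R ∈ conditioning set.
{F, G, R} does not satisfy the backdoor criterion.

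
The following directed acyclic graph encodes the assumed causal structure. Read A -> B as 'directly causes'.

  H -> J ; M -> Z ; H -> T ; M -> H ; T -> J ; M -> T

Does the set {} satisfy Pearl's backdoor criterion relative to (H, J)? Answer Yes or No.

Backdoor paths from H to J (paths whose first edge points into H):
  P1: H <- M -> T -> J
Condition 1 (no descendant of H in the set): holds — descendants of H are {J, T}; none are in {}.
Condition 2 (every backdoor path blocked by {}):
  P1: open — no interior node is in the conditioning set.
{} does not satisfy the backdoor criterion.

No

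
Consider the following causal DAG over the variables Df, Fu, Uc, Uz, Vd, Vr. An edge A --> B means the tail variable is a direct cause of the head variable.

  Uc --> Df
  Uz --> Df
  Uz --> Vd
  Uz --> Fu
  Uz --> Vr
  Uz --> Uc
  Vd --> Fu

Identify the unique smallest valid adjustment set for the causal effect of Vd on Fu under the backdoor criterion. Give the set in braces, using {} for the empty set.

Variables eligible for adjustment (non-descendants of Vd, excluding Vd and Fu): {Df, Uc, Uz, Vr}.
Backdoor paths from Vd to Fu:
  P1: Vd <- Uz -> Fu
The empty set is not sufficient: P1 (Vd <- Uz -> Fu) has no collider blocking it and no conditioned non-collider, so it is open.
Try {Uz}:
  P1: blocked at fork node Uz ∈ conditioning set.
{Uz} contains no descendant of Vd and blocks every backdoor path.
No other singleton works — e.g. {Uc} leaves P1 open — so {Uz} is the unique smallest valid adjustment set.

{Uz}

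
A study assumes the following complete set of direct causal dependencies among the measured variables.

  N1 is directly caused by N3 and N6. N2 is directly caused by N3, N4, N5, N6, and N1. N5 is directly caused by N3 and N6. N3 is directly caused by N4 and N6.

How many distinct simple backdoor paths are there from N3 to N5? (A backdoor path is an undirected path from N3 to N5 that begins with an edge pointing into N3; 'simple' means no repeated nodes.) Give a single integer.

A backdoor path from N3 to N5 is any simple undirected path whose first edge points into N3 (i.e. leaves N3 via a parent).
Parents of N3: {N4, N6}.
Enumerating:
  P1: N3 <- N6 -> N5
  P2: N3 <- N6 -> N1 -> N2 <- N5
  P3: N3 <- N6 -> N2 <- N5
  P4: N3 <- N4 -> N2 <- N6 -> N5
  P5: N3 <- N4 -> N2 <- N5
  P6: N3 <- N4 -> N2 <- N1 <- N6 -> N5
That exhausts the simple backdoor paths. Count: 6.

6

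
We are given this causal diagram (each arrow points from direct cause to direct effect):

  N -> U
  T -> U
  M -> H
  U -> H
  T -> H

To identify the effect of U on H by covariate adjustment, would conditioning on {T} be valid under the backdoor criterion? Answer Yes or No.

Yes

Backdoor paths from U to H (paths whose first edge points into U):
  P1: U <- T -> H
Condition 1 (no descendant of U in the set): holds — descendants of U are {H}; none are in {T}.
Condition 2 (every backdoor path blocked by {T}):
  P1: blocked at fork node T ∈ conditioning set.
{T} satisfies the backdoor criterion.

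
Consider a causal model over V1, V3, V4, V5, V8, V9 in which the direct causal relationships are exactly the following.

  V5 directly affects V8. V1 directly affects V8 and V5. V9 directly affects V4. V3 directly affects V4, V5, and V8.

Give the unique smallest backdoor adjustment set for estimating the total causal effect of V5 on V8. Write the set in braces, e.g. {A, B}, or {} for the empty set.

Variables eligible for adjustment (non-descendants of V5, excluding V5 and V8): {V1, V3, V4, V9}.
Backdoor paths from V5 to V8:
  P1: V5 <- V3 -> V8
  P2: V5 <- V1 -> V8
The empty set is not sufficient: P1 (V5 <- V3 -> V8) has no collider blocking it and no conditioned non-collider, so it is open.
Try {V1, V3}:
  P1: blocked at fork node V3 ∈ conditioning set.
  P2: blocked at fork node V1 ∈ conditioning set.
{V1, V3} contains no descendant of V5 and blocks every backdoor path.
Every element of {V1, V3} is needed (dropping V1 leaves P2 open; dropping V3 leaves P1 open), so no proper subset is valid.
Among all size-2 subsets of the eligible variables, only {V1, V3} blocks every backdoor path, so it is the unique smallest valid adjustment set.

{V1, V3}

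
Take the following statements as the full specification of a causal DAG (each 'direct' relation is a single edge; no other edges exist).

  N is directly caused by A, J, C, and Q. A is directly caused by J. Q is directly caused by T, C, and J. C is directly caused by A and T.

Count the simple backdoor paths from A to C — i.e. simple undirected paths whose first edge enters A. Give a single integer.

6

A backdoor path from A to C is any simple undirected path whose first edge points into A (i.e. leaves A via a parent).
Parents of A: {J}.
Enumerating:
  P1: A <- J -> Q <- T -> C
  P2: A <- J -> Q <- C
  P3: A <- J -> Q -> N <- C
  P4: A <- J -> N <- C
  P5: A <- J -> N <- Q <- T -> C
  P6: A <- J -> N <- Q <- C
That exhausts the simple backdoor paths. Count: 6.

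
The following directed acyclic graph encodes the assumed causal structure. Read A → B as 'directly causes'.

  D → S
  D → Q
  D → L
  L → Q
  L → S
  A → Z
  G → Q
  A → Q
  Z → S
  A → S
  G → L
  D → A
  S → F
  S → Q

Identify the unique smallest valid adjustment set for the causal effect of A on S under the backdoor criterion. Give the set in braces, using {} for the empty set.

Variables eligible for adjustment (non-descendants of A, excluding A and S): {D, G, L}.
Backdoor paths from A to S:
  P1: A <- D -> L <- G -> Q <- S
  P2: A <- D -> L -> S
  P3: A <- D -> L -> Q <- S
  P4: A <- D -> S
  P5: A <- D -> Q <- G -> L -> S
  P6: A <- D -> Q <- L -> S
  P7: A <- D -> Q <- S
The empty set is not sufficient: P2 (A <- D -> L -> S) has no collider blocking it and no conditioned non-collider, so it is open.
Try {D}:
  P1: blocked at fork node D ∈ conditioning set.
  P2: blocked at fork node D ∈ conditioning set.
  P3: blocked at fork node D ∈ conditioning set.
  P4: blocked at fork node D ∈ conditioning set.
  P5: blocked at fork node D ∈ conditioning set.
  P6: blocked at fork node D ∈ conditioning set.
  P7: blocked at fork node D ∈ conditioning set.
{D} contains no descendant of A and blocks every backdoor path.
No other singleton works — e.g. {G} leaves P2 open — so {D} is the unique smallest valid adjustment set.

{D}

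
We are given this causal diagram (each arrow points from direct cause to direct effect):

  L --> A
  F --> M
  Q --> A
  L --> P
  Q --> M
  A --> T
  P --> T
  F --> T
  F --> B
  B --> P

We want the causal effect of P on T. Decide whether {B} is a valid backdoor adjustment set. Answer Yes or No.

Backdoor paths from P to T (paths whose first edge points into P):
  P1: P <- B <- F -> M <- Q -> A -> T
  P2: P <- B <- F -> T
  P3: P <- L -> A <- Q -> M <- F -> T
  P4: P <- L -> A -> T
Condition 1 (no descendant of P in the set): holds — descendants of P are {T}; none are in {B}.
Condition 2 (every backdoor path blocked by {B}):
  P1: blocked at chain node B ∈ conditioning set.
  P2: blocked at chain node B ∈ conditioning set.
  P3: blocked at collider A (neither it nor any descendant is in the conditioning set).
  P4: open — no interior node is in the conditioning set.
{B} does not satisfy the backdoor criterion.

No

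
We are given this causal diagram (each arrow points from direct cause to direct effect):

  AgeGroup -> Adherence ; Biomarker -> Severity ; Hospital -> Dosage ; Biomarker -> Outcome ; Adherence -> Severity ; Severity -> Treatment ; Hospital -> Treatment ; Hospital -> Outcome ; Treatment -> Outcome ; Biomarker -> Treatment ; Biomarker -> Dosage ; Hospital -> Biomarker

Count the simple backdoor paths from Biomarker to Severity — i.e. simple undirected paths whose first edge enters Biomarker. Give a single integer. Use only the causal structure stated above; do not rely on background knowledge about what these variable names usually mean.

A backdoor path from Biomarker to Severity is any simple undirected path whose first edge points into Biomarker (i.e. leaves Biomarker via a parent).
Parents of Biomarker: {Hospital}.
Enumerating:
  P1: Biomarker <- Hospital -> Treatment <- Severity
  P2: Biomarker <- Hospital -> Outcome <- Treatment <- Severity
That exhausts the simple backdoor paths. Count: 2.

2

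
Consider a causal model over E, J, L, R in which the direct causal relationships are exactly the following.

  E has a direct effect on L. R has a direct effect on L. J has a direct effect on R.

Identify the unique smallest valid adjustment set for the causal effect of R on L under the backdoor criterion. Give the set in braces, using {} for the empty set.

{}

Variables eligible for adjustment (non-descendants of R, excluding R and L): {E, J}.
Backdoor paths from R to L:
  (none)
With no backdoor paths the empty set already satisfies the criterion, and it is trivially minimal.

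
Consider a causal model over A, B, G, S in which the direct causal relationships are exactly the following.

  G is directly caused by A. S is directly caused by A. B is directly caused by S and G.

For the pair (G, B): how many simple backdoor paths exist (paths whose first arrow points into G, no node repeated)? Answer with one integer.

1

A backdoor path from G to B is any simple undirected path whose first edge points into G (i.e. leaves G via a parent).
Parents of G: {A}.
Enumerating:
  P1: G <- A -> S -> B
That exhausts the simple backdoor paths. Count: 1.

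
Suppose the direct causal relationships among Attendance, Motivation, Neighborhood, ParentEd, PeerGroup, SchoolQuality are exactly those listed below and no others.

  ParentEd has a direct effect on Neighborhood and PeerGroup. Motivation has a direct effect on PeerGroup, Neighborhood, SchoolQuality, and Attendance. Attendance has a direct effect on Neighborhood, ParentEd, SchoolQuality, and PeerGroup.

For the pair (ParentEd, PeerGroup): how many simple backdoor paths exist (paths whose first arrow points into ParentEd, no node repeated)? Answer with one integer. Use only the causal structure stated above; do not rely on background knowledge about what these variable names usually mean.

A backdoor path from ParentEd to PeerGroup is any simple undirected path whose first edge points into ParentEd (i.e. leaves ParentEd via a parent).
Parents of ParentEd: {Attendance}.
Enumerating:
  P1: ParentEd <- Attendance <- Motivation -> PeerGroup
  P2: ParentEd <- Attendance -> Neighborhood <- Motivation -> PeerGroup
  P3: ParentEd <- Attendance -> SchoolQuality <- Motivation -> PeerGroup
  P4: ParentEd <- Attendance -> PeerGroup
That exhausts the simple backdoor paths. Count: 4.

4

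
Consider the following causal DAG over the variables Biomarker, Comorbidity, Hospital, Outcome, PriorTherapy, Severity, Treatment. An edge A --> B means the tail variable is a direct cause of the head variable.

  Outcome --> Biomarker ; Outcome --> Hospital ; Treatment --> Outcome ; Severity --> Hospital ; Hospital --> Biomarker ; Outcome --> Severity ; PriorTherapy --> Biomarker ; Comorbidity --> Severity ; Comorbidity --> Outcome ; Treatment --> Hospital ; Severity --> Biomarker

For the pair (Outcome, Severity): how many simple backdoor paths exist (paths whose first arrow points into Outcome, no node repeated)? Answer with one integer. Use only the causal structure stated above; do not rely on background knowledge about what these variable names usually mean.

3

A backdoor path from Outcome to Severity is any simple undirected path whose first edge points into Outcome (i.e. leaves Outcome via a parent).
Parents of Outcome: {Comorbidity, Treatment}.
Enumerating:
  P1: Outcome <- Comorbidity -> Severity
  P2: Outcome <- Treatment -> Hospital <- Severity
  P3: Outcome <- Treatment -> Hospital -> Biomarker <- Severity
That exhausts the simple backdoor paths. Count: 3.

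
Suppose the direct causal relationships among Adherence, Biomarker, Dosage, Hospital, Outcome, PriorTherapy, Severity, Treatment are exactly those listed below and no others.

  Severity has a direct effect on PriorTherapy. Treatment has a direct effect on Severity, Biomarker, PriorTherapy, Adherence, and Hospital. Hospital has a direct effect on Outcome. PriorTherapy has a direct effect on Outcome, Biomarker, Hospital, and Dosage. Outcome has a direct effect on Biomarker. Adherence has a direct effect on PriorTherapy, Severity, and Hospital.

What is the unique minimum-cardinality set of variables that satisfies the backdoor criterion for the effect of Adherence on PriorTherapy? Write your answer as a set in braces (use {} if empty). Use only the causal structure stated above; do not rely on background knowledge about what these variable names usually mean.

{Treatment}

Variables eligible for adjustment (non-descendants of Adherence, excluding Adherence and PriorTherapy): {Treatment}.
Backdoor paths from Adherence to PriorTherapy:
  P1: Adherence <- Treatment -> Severity -> PriorTherapy
  P2: Adherence <- Treatment -> PriorTherapy
  P3: Adherence <- Treatment -> Hospital <- PriorTherapy
  P4: Adherence <- Treatment -> Hospital -> Outcome <- PriorTherapy
  P5: Adherence <- Treatment -> Hospital -> Outcome -> Biomarker <- PriorTherapy
  P6: Adherence <- Treatment -> Biomarker <- PriorTherapy
  P7: Adherence <- Treatment -> Biomarker <- Outcome <- PriorTherapy
  P8: Adherence <- Treatment -> Biomarker <- Outcome <- Hospital <- PriorTherapy
The empty set is not sufficient: P1 (Adherence <- Treatment -> Severity -> PriorTherapy) has no collider blocking it and no conditioned non-collider, so it is open.
Try {Treatment}:
  P1: blocked at fork node Treatment ∈ conditioning set.
  P2: blocked at fork node Treatment ∈ conditioning set.
  P3: blocked at fork node Treatment ∈ conditioning set.
  P4: blocked at fork node Treatment ∈ conditioning set.
  P5: blocked at fork node Treatment ∈ conditioning set.
  P6: blocked at fork node Treatment ∈ conditioning set.
  P7: blocked at fork node Treatment ∈ conditioning set.
  P8: blocked at fork node Treatment ∈ conditioning set.
{Treatment} contains no descendant of Adherence and blocks every backdoor path.
{Treatment} is the unique smallest valid adjustment set.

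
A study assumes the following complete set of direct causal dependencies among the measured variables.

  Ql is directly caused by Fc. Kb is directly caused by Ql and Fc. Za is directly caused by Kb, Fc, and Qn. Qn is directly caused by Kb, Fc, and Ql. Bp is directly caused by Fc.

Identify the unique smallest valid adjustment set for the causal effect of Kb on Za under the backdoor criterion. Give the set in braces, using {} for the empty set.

{Fc, Ql}

Variables eligible for adjustment (non-descendants of Kb, excluding Kb and Za): {Bp, Fc, Ql}.
Backdoor paths from Kb to Za:
  P1: Kb <- Fc -> Ql -> Qn -> Za
  P2: Kb <- Fc -> Qn -> Za
  P3: Kb <- Fc -> Za
  P4: Kb <- Ql <- Fc -> Qn -> Za
  P5: Kb <- Ql <- Fc -> Za
  P6: Kb <- Ql -> Qn <- Fc -> Za
  P7: Kb <- Ql -> Qn -> Za
The empty set is not sufficient: P1 (Kb <- Fc -> Ql -> Qn -> Za) has no collider blocking it and no conditioned non-collider, so it is open.
Try {Fc, Ql}:
  P1: blocked at fork node Fc ∈ conditioning set.
  P2: blocked at fork node Fc ∈ conditioning set.
  P3: blocked at fork node Fc ∈ conditioning set.
  P4: blocked at chain node Ql ∈ conditioning set.
  P5: blocked at chain node Ql ∈ conditioning set.
  P6: blocked at fork node Ql ∈ conditioning set.
  P7: blocked at fork node Ql ∈ conditioning set.
{Fc, Ql} contains no descendant of Kb and blocks every backdoor path.
Every element of {Fc, Ql} is needed (dropping Fc leaves P2 open; dropping Ql leaves P7 open), so no proper subset is valid.
Among all size-2 subsets of the eligible variables, only {Fc, Ql} blocks every backdoor path, so it is the unique smallest valid adjustment set.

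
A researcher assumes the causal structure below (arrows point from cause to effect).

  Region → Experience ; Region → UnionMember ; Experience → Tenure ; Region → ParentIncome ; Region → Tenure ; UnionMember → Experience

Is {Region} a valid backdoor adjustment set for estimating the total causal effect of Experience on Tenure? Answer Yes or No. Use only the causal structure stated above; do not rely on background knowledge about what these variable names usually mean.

Backdoor paths from Experience to Tenure (paths whose first edge points into Experience):
  P1: Experience <- Region -> Tenure
  P2: Experience <- UnionMember <- Region -> Tenure
Condition 1 (no descendant of Experience in the set): holds — descendants of Experience are {Tenure}; none are in {Region}.
Condition 2 (every backdoor path blocked by {Region}):
  P1: blocked at fork node Region ∈ conditioning set.
  P2: blocked at fork node Region ∈ conditioning set.
{Region} satisfies the backdoor criterion.

Yes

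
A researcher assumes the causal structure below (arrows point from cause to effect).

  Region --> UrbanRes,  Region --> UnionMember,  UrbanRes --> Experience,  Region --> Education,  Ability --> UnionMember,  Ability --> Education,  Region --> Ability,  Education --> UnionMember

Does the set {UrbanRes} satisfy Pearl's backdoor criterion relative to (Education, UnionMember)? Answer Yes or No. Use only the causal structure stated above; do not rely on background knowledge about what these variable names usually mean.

No

Backdoor paths from Education to UnionMember (paths whose first edge points into Education):
  P1: Education <- Region -> Ability -> UnionMember
  P2: Education <- Region -> UnionMember
  P3: Education <- Ability <- Region -> UnionMember
  P4: Education <- Ability -> UnionMember
Condition 1 (no descendant of Education in the set): holds — descendants of Education are {UnionMember}; none are in {UrbanRes}.
Condition 2 (every backdoor path blocked by {UrbanRes}):
  P1: open — no interior node is in the conditioning set.
  P2: open — no interior node is in the conditioning set.
  P3: open — no interior node is in the conditioning set.
  P4: open — no interior node is in the conditioning set.
{UrbanRes} does not satisfy the backdoor criterion.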